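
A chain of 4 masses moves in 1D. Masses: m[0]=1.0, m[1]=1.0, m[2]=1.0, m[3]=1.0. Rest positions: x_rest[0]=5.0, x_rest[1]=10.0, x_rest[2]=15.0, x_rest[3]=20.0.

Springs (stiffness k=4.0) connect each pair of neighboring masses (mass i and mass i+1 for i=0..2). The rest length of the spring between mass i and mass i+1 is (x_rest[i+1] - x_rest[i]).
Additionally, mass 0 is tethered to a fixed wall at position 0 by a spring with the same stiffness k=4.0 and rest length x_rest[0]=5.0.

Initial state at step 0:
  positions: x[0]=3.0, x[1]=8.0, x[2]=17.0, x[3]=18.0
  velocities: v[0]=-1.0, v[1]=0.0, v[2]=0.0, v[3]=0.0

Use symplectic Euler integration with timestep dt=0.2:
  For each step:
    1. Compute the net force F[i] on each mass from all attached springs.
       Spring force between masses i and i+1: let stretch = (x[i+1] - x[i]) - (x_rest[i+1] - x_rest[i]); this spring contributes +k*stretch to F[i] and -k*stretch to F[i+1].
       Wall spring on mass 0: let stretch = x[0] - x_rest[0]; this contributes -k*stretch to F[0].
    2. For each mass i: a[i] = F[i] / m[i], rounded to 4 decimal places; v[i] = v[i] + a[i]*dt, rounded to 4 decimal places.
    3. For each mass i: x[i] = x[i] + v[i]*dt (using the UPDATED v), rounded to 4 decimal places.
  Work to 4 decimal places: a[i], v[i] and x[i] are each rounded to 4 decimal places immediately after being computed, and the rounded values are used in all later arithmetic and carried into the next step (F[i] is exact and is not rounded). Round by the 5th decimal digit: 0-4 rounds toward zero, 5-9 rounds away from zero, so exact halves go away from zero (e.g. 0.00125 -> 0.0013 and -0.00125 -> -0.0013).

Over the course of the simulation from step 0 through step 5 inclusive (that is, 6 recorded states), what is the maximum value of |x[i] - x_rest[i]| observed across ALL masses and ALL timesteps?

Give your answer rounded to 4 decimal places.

Answer: 3.5768

Derivation:
Step 0: x=[3.0000 8.0000 17.0000 18.0000] v=[-1.0000 0.0000 0.0000 0.0000]
Step 1: x=[3.1200 8.6400 15.7200 18.6400] v=[0.6000 3.2000 -6.4000 3.2000]
Step 2: x=[3.6240 9.5296 13.7744 19.6128] v=[2.5200 4.4480 -9.7280 4.8640]
Step 3: x=[4.4931 10.1535 12.0838 20.4515] v=[4.3453 3.1194 -8.4531 4.1933]
Step 4: x=[5.5489 10.1806 11.4232 20.7513] v=[5.2791 0.1353 -3.3032 1.4991]
Step 5: x=[6.4580 9.6654 12.0562 20.3586] v=[4.5453 -2.5760 3.1652 -1.9634]
Max displacement = 3.5768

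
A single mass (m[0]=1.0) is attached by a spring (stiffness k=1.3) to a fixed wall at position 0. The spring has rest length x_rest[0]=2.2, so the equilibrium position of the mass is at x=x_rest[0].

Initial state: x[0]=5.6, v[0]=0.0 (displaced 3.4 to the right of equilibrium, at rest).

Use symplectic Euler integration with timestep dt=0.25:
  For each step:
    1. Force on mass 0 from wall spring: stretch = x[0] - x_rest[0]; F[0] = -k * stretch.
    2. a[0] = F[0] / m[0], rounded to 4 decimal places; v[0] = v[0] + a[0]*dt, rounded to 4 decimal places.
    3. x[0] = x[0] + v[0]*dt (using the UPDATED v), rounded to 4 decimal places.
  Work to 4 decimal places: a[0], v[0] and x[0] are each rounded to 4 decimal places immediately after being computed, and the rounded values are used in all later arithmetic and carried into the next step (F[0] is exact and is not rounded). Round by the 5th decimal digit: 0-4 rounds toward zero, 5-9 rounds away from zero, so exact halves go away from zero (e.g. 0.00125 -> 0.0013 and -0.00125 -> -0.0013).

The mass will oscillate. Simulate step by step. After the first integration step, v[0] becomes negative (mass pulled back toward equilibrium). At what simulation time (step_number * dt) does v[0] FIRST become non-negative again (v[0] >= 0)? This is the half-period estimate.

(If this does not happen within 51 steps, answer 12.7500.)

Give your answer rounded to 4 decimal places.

Answer: 2.7500

Derivation:
Step 0: x=[5.6000] v=[0.0000]
Step 1: x=[5.3238] v=[-1.1050]
Step 2: x=[4.7938] v=[-2.1202]
Step 3: x=[4.0530] v=[-2.9632]
Step 4: x=[3.1617] v=[-3.5654]
Step 5: x=[2.1922] v=[-3.8780]
Step 6: x=[1.2233] v=[-3.8755]
Step 7: x=[0.3338] v=[-3.5581]
Step 8: x=[-0.4041] v=[-2.9516]
Step 9: x=[-0.9304] v=[-2.1053]
Step 10: x=[-1.2024] v=[-1.0879]
Step 11: x=[-1.1979] v=[0.0179]
First v>=0 after going negative at step 11, time=2.7500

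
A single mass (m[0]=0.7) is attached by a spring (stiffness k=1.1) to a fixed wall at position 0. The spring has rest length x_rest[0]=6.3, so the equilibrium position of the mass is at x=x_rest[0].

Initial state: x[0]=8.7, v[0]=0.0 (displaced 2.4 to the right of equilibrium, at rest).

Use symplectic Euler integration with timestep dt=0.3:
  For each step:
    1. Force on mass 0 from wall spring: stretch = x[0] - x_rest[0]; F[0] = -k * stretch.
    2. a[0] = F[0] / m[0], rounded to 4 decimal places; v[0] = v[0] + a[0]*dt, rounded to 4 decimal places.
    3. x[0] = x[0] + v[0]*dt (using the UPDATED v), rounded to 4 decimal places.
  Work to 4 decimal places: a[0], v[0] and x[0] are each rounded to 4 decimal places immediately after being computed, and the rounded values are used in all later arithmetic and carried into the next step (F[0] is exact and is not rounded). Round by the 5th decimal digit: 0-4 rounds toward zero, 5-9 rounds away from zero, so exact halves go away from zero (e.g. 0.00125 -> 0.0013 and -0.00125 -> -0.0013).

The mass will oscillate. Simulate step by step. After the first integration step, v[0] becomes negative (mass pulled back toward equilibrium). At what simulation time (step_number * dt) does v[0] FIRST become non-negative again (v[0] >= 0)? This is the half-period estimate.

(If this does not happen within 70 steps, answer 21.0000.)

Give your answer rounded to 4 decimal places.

Step 0: x=[8.7000] v=[0.0000]
Step 1: x=[8.3606] v=[-1.1314]
Step 2: x=[7.7298] v=[-2.1028]
Step 3: x=[6.8968] v=[-2.7768]
Step 4: x=[5.9794] v=[-3.0581]
Step 5: x=[5.1073] v=[-2.9070]
Step 6: x=[4.4039] v=[-2.3447]
Step 7: x=[3.9687] v=[-1.4508]
Step 8: x=[3.8632] v=[-0.3518]
Step 9: x=[4.1023] v=[0.7970]
First v>=0 after going negative at step 9, time=2.7000

Answer: 2.7000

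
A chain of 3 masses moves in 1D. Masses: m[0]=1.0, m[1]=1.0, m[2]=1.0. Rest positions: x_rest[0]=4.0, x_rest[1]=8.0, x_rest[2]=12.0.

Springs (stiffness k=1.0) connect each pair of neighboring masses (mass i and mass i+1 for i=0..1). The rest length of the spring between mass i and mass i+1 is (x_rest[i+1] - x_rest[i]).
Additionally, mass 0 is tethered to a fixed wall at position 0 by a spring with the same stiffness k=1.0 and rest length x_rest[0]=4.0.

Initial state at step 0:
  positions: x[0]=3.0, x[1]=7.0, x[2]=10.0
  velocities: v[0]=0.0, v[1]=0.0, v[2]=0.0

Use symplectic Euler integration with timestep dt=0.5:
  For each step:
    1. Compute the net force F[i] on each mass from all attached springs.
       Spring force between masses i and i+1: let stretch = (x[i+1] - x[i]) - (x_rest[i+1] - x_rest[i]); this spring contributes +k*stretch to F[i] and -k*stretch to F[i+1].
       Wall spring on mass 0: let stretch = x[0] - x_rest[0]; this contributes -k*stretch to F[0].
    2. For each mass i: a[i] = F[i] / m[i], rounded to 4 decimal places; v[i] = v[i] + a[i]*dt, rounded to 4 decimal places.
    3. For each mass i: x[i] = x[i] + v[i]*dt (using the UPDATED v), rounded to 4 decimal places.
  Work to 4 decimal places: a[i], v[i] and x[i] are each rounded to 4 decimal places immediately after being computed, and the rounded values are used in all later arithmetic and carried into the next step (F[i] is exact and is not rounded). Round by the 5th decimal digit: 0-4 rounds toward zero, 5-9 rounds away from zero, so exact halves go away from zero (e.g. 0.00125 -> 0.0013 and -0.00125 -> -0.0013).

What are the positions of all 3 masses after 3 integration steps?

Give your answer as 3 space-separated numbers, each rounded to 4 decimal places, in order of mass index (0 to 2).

Step 0: x=[3.0000 7.0000 10.0000] v=[0.0000 0.0000 0.0000]
Step 1: x=[3.2500 6.7500 10.2500] v=[0.5000 -0.5000 0.5000]
Step 2: x=[3.5625 6.5000 10.6250] v=[0.6250 -0.5000 0.7500]
Step 3: x=[3.7188 6.5469 10.9688] v=[0.3125 0.0938 0.6875]

Answer: 3.7188 6.5469 10.9688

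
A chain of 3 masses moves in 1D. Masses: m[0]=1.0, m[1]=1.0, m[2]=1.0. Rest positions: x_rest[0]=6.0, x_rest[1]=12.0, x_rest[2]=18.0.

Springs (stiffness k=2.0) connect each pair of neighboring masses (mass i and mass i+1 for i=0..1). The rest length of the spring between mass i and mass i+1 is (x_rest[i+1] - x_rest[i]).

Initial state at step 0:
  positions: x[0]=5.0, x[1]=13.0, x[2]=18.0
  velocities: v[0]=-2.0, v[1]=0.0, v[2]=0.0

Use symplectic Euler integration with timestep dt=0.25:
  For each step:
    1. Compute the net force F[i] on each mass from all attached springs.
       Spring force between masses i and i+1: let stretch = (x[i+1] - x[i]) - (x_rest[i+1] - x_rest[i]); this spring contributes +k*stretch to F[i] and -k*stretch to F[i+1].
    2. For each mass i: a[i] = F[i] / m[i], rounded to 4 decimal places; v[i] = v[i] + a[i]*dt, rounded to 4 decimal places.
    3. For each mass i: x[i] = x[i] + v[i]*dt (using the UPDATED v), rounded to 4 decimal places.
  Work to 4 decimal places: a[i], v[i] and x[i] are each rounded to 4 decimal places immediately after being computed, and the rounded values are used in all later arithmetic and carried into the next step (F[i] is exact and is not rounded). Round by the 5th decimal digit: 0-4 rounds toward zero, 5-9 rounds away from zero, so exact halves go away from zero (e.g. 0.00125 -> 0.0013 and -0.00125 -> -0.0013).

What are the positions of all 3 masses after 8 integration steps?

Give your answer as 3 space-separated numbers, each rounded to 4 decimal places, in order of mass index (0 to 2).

Answer: 4.8111 10.9647 16.2244

Derivation:
Step 0: x=[5.0000 13.0000 18.0000] v=[-2.0000 0.0000 0.0000]
Step 1: x=[4.7500 12.6250 18.1250] v=[-1.0000 -1.5000 0.5000]
Step 2: x=[4.7344 11.9531 18.3125] v=[-0.0625 -2.6875 0.7500]
Step 3: x=[4.8711 11.1738 18.4551] v=[0.5469 -3.1172 0.5703]
Step 4: x=[5.0457 10.5168 18.4375] v=[0.6983 -2.6279 -0.0704]
Step 5: x=[5.1542 10.1660 18.1798] v=[0.4339 -1.4031 -1.0308]
Step 6: x=[5.1392 10.1905 17.6704] v=[-0.0602 0.0979 -2.0377]
Step 7: x=[5.0056 10.5186 16.9760] v=[-0.5346 1.3122 -2.7777]
Step 8: x=[4.8111 10.9647 16.2244] v=[-0.7781 1.7844 -3.0064]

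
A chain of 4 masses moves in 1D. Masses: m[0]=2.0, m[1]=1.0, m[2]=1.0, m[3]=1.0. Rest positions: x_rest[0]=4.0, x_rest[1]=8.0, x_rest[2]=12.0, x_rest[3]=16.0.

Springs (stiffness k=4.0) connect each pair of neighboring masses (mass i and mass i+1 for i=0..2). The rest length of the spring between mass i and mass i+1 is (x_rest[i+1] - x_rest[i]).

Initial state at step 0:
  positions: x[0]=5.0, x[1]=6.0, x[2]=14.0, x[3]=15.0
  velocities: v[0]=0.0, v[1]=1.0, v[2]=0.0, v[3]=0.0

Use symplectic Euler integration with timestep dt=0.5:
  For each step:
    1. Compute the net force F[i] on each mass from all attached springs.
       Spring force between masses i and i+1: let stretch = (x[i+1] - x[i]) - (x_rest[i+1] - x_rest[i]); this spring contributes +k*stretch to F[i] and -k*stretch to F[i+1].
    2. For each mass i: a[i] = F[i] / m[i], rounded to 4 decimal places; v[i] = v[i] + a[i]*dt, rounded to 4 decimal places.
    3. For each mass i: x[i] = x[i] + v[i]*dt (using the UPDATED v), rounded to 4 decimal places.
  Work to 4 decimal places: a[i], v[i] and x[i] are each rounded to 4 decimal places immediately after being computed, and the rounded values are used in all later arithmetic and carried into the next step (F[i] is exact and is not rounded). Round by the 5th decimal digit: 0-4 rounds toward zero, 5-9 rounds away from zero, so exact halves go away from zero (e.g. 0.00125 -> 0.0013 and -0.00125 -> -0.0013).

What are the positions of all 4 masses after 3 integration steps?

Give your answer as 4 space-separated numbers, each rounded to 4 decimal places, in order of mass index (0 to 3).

Step 0: x=[5.0000 6.0000 14.0000 15.0000] v=[0.0000 1.0000 0.0000 0.0000]
Step 1: x=[3.5000 13.5000 7.0000 18.0000] v=[-3.0000 15.0000 -14.0000 6.0000]
Step 2: x=[5.0000 4.5000 17.5000 14.0000] v=[3.0000 -18.0000 21.0000 -8.0000]
Step 3: x=[4.2500 9.0000 11.5000 17.5000] v=[-1.5000 9.0000 -12.0000 7.0000]

Answer: 4.2500 9.0000 11.5000 17.5000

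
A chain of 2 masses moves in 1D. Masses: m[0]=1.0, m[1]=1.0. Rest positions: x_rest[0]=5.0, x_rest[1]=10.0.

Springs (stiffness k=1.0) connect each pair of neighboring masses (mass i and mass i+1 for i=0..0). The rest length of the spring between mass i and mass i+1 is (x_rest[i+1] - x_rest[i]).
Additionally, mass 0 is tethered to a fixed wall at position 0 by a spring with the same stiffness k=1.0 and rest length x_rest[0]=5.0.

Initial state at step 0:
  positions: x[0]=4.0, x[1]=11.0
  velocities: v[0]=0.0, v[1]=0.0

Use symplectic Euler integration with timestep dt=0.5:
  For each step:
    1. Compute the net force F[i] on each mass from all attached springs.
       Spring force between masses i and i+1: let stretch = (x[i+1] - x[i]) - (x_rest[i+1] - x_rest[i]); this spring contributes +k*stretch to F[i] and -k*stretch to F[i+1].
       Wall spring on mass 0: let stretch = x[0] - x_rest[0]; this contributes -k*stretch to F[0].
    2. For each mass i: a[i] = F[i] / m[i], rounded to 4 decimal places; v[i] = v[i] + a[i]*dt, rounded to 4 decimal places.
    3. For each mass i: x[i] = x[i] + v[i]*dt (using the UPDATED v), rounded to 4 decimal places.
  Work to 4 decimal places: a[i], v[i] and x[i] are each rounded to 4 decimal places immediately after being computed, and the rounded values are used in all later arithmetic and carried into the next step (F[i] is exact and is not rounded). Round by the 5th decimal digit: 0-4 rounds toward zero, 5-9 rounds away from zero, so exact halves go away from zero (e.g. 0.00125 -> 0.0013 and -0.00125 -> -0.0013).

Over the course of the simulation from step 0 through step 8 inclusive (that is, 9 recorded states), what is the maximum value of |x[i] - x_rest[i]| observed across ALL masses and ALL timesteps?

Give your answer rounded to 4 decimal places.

Answer: 1.3980

Derivation:
Step 0: x=[4.0000 11.0000] v=[0.0000 0.0000]
Step 1: x=[4.7500 10.5000] v=[1.5000 -1.0000]
Step 2: x=[5.7500 9.8125] v=[2.0000 -1.3750]
Step 3: x=[6.3282 9.3594] v=[1.1563 -0.9063]
Step 4: x=[6.0821 9.3985] v=[-0.4922 0.0781]
Step 5: x=[5.1446 9.8585] v=[-1.8751 0.9199]
Step 6: x=[4.0994 10.3900] v=[-2.0905 1.0630]
Step 7: x=[3.6020 10.5989] v=[-0.9949 0.4177]
Step 8: x=[3.9533 10.3085] v=[0.7026 -0.5808]
Max displacement = 1.3980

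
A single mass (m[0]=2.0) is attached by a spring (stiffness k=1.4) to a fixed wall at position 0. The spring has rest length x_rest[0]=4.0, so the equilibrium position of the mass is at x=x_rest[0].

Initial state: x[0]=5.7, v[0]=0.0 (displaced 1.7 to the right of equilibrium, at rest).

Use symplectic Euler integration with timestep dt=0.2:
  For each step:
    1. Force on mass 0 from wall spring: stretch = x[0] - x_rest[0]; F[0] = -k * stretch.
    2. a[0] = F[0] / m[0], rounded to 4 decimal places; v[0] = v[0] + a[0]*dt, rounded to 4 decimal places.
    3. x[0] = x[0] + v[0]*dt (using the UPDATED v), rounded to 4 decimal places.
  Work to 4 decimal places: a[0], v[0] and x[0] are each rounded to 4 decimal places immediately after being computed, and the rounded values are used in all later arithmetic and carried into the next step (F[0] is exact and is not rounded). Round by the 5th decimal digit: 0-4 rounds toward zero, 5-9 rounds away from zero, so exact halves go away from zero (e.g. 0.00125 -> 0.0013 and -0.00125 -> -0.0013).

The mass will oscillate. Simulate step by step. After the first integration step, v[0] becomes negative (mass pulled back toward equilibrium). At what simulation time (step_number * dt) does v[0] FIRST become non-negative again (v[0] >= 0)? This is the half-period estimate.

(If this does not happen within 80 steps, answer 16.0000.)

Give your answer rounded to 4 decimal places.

Answer: 3.8000

Derivation:
Step 0: x=[5.7000] v=[0.0000]
Step 1: x=[5.6524] v=[-0.2380]
Step 2: x=[5.5585] v=[-0.4693]
Step 3: x=[5.4210] v=[-0.6875]
Step 4: x=[5.2437] v=[-0.8864]
Step 5: x=[5.0316] v=[-1.0605]
Step 6: x=[4.7906] v=[-1.2049]
Step 7: x=[4.5275] v=[-1.3156]
Step 8: x=[4.2496] v=[-1.3895]
Step 9: x=[3.9647] v=[-1.4244]
Step 10: x=[3.6808] v=[-1.4195]
Step 11: x=[3.4058] v=[-1.3748]
Step 12: x=[3.1475] v=[-1.2916]
Step 13: x=[2.9131] v=[-1.1722]
Step 14: x=[2.7091] v=[-1.0200]
Step 15: x=[2.5412] v=[-0.8393]
Step 16: x=[2.4142] v=[-0.6351]
Step 17: x=[2.3316] v=[-0.4131]
Step 18: x=[2.2957] v=[-0.1795]
Step 19: x=[2.3075] v=[0.0591]
First v>=0 after going negative at step 19, time=3.8000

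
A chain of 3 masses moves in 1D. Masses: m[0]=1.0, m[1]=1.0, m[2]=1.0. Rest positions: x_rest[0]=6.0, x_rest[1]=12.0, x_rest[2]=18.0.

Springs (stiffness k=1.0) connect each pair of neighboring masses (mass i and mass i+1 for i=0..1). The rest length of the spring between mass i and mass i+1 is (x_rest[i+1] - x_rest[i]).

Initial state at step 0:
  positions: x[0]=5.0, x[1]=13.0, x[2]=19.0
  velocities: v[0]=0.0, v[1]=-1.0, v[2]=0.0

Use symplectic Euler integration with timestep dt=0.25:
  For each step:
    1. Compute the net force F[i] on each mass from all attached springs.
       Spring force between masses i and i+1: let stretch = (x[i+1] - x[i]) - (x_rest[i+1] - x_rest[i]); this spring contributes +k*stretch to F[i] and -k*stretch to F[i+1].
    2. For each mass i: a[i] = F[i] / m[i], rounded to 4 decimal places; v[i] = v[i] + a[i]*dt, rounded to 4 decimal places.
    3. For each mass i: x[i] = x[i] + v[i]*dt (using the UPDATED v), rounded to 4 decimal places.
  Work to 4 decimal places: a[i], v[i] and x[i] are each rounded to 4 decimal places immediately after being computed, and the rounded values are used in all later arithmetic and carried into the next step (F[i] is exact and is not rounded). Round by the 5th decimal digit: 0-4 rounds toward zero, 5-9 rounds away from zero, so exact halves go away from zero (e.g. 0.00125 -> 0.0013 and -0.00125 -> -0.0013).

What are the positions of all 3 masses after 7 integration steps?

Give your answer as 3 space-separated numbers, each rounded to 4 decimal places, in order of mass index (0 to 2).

Step 0: x=[5.0000 13.0000 19.0000] v=[0.0000 -1.0000 0.0000]
Step 1: x=[5.1250 12.6250 19.0000] v=[0.5000 -1.5000 0.0000]
Step 2: x=[5.3438 12.1797 18.9766] v=[0.8750 -1.7813 -0.0938]
Step 3: x=[5.6148 11.7319 18.9034] v=[1.0840 -1.7911 -0.2930]
Step 4: x=[5.8931 11.3500 18.7569] v=[1.1133 -1.5275 -0.5859]
Step 5: x=[6.1375 11.0900 18.5225] v=[0.9775 -1.0400 -0.9376]
Step 6: x=[6.3164 10.9850 18.1986] v=[0.7156 -0.4200 -1.2957]
Step 7: x=[6.4121 11.0391 17.7988] v=[0.3828 0.2163 -1.5991]

Answer: 6.4121 11.0391 17.7988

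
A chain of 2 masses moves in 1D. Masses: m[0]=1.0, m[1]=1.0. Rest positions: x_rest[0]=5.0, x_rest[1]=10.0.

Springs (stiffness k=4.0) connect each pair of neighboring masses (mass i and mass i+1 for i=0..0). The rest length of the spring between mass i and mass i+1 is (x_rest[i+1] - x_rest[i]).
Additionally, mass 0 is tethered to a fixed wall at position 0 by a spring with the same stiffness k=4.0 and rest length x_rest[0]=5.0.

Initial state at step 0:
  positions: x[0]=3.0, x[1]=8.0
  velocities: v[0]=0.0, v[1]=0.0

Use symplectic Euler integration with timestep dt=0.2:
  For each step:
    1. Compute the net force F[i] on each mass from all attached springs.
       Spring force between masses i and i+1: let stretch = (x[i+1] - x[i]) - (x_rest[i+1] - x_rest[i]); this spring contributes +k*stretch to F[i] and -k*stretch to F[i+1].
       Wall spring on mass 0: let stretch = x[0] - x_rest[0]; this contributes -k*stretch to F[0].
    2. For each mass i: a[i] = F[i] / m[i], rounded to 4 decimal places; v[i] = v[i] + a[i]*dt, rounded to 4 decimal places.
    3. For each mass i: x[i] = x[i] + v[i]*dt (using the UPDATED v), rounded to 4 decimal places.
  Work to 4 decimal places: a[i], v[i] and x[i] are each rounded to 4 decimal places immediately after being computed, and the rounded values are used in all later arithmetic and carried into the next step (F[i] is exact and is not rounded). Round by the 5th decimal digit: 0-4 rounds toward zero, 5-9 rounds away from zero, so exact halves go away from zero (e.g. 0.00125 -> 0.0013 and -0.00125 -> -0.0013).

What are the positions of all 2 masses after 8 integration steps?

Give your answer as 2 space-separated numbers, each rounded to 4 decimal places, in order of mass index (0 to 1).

Step 0: x=[3.0000 8.0000] v=[0.0000 0.0000]
Step 1: x=[3.3200 8.0000] v=[1.6000 0.0000]
Step 2: x=[3.8576 8.0512] v=[2.6880 0.2560]
Step 3: x=[4.4490 8.2314] v=[2.9568 0.9011]
Step 4: x=[4.9337 8.6064] v=[2.4235 1.8752]
Step 5: x=[5.2166 9.1938] v=[1.4147 2.9370]
Step 6: x=[5.3012 9.9448] v=[0.4232 3.7552]
Step 7: x=[5.2806 10.7529] v=[-0.1029 4.0403]
Step 8: x=[5.2907 11.4854] v=[0.0505 3.6625]

Answer: 5.2907 11.4854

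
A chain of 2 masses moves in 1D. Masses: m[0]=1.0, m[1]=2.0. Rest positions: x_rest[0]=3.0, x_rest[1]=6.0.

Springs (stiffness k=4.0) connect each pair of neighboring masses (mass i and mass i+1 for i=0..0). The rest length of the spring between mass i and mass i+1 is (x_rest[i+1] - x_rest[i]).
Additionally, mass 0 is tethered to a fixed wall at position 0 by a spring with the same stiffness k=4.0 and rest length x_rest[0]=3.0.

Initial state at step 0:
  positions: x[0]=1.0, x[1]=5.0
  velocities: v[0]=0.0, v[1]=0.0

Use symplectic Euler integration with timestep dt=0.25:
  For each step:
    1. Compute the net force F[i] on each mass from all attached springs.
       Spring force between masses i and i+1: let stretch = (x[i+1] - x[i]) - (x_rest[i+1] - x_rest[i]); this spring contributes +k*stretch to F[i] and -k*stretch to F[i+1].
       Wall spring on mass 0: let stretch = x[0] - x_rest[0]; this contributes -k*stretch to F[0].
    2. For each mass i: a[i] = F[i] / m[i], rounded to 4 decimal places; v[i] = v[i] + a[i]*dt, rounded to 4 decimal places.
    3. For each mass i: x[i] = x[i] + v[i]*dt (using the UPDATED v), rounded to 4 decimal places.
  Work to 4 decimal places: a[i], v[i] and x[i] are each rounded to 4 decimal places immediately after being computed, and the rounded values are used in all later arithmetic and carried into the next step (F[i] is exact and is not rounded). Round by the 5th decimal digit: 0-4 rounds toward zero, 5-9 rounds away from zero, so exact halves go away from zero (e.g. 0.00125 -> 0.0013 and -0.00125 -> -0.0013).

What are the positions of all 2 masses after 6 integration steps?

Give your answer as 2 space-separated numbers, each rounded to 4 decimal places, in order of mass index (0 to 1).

Step 0: x=[1.0000 5.0000] v=[0.0000 0.0000]
Step 1: x=[1.7500 4.8750] v=[3.0000 -0.5000]
Step 2: x=[2.8438 4.7344] v=[4.3750 -0.5625]
Step 3: x=[3.6993 4.7325] v=[3.4218 -0.0078]
Step 4: x=[3.8882 4.9764] v=[0.7557 0.9756]
Step 5: x=[3.3771 5.4593] v=[-2.0443 1.9315]
Step 6: x=[2.5423 6.0569] v=[-3.3392 2.3904]

Answer: 2.5423 6.0569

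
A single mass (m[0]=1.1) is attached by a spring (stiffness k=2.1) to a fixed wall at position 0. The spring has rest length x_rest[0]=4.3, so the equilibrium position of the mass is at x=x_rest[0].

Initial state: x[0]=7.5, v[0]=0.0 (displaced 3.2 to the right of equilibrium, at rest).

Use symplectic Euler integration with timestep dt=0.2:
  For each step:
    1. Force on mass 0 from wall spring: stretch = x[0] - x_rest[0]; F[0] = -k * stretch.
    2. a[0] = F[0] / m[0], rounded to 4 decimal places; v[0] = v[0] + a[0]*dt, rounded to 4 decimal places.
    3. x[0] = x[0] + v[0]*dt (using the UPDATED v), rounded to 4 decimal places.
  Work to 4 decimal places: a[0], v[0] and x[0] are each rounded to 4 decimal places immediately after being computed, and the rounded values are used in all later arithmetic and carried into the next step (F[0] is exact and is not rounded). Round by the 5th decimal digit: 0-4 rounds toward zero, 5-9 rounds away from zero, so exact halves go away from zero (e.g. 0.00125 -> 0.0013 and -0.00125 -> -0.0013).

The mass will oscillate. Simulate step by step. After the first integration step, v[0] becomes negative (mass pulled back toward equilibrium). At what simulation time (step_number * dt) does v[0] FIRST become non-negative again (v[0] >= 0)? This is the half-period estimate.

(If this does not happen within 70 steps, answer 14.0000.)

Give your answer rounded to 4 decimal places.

Answer: 2.4000

Derivation:
Step 0: x=[7.5000] v=[0.0000]
Step 1: x=[7.2556] v=[-1.2218]
Step 2: x=[6.7855] v=[-2.3503]
Step 3: x=[6.1256] v=[-3.2993]
Step 4: x=[5.3263] v=[-3.9963]
Step 5: x=[4.4487] v=[-4.3882]
Step 6: x=[3.5597] v=[-4.4450]
Step 7: x=[2.7272] v=[-4.1623]
Step 8: x=[2.0148] v=[-3.5618]
Step 9: x=[1.4769] v=[-2.6893]
Step 10: x=[1.1546] v=[-1.6114]
Step 11: x=[1.0725] v=[-0.4104]
Step 12: x=[1.2369] v=[0.8219]
First v>=0 after going negative at step 12, time=2.4000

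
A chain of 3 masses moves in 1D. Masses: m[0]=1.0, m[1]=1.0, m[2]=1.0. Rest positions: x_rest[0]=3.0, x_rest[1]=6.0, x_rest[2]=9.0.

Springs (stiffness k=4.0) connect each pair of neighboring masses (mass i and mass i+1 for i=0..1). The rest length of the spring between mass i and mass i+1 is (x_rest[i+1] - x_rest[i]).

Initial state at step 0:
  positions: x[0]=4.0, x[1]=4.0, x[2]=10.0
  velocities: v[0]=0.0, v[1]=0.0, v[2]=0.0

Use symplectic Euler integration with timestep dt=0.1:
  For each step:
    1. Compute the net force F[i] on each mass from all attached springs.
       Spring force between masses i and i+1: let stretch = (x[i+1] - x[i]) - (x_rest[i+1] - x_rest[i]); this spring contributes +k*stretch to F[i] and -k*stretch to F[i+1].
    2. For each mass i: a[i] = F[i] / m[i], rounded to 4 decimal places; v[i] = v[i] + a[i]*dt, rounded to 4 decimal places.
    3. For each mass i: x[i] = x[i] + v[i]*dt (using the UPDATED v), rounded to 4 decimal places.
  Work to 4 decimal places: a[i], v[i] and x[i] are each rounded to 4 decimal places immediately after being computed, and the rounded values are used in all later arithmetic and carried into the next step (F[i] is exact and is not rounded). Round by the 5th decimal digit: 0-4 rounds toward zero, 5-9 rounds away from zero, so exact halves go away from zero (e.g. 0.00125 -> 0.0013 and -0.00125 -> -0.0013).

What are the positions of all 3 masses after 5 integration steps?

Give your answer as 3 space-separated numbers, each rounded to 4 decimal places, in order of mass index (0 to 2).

Answer: 2.6575 6.6851 8.6575

Derivation:
Step 0: x=[4.0000 4.0000 10.0000] v=[0.0000 0.0000 0.0000]
Step 1: x=[3.8800 4.2400 9.8800] v=[-1.2000 2.4000 -1.2000]
Step 2: x=[3.6544 4.6912 9.6544] v=[-2.2560 4.5120 -2.2560]
Step 3: x=[3.3503 5.2995 9.3503] v=[-3.0413 6.0826 -3.0413]
Step 4: x=[3.0041 5.9918 9.0041] v=[-3.4616 6.9232 -3.4616]
Step 5: x=[2.6575 6.6851 8.6575] v=[-3.4665 6.9330 -3.4665]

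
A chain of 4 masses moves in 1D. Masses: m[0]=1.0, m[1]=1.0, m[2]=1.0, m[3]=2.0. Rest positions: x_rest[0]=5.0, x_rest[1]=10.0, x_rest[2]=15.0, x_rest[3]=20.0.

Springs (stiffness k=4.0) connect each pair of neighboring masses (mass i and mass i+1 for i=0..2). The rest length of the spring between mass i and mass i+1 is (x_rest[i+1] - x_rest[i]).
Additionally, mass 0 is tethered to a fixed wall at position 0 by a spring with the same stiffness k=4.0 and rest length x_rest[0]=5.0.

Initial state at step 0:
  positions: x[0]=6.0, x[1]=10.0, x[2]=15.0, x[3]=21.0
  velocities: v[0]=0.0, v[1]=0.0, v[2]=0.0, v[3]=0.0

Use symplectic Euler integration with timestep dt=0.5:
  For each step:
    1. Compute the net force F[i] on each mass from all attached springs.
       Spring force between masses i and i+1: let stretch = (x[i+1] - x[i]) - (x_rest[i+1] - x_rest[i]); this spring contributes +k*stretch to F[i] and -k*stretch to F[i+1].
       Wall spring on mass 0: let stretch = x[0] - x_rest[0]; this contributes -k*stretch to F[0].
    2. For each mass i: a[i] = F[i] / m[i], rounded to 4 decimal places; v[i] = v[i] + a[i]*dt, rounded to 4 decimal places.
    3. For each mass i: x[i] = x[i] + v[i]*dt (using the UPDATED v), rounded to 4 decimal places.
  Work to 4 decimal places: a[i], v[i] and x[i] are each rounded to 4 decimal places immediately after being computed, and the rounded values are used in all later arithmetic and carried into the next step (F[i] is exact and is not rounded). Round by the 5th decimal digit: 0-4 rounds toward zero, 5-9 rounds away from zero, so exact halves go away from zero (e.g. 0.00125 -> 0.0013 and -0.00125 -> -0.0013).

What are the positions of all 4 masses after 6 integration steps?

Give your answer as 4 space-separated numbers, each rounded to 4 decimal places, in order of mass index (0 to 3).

Step 0: x=[6.0000 10.0000 15.0000 21.0000] v=[0.0000 0.0000 0.0000 0.0000]
Step 1: x=[4.0000 11.0000 16.0000 20.5000] v=[-4.0000 2.0000 2.0000 -1.0000]
Step 2: x=[5.0000 10.0000 16.5000 20.2500] v=[2.0000 -2.0000 1.0000 -0.5000]
Step 3: x=[6.0000 10.5000 14.2500 20.6250] v=[2.0000 1.0000 -4.5000 0.7500]
Step 4: x=[5.5000 10.2500 14.6250 20.3125] v=[-1.0000 -0.5000 0.7500 -0.6250]
Step 5: x=[4.2500 9.6250 16.3125 19.6563] v=[-2.5000 -1.2500 3.3750 -1.3125]
Step 6: x=[4.1250 10.3125 14.6563 19.8282] v=[-0.2500 1.3750 -3.3124 0.3437]

Answer: 4.1250 10.3125 14.6563 19.8282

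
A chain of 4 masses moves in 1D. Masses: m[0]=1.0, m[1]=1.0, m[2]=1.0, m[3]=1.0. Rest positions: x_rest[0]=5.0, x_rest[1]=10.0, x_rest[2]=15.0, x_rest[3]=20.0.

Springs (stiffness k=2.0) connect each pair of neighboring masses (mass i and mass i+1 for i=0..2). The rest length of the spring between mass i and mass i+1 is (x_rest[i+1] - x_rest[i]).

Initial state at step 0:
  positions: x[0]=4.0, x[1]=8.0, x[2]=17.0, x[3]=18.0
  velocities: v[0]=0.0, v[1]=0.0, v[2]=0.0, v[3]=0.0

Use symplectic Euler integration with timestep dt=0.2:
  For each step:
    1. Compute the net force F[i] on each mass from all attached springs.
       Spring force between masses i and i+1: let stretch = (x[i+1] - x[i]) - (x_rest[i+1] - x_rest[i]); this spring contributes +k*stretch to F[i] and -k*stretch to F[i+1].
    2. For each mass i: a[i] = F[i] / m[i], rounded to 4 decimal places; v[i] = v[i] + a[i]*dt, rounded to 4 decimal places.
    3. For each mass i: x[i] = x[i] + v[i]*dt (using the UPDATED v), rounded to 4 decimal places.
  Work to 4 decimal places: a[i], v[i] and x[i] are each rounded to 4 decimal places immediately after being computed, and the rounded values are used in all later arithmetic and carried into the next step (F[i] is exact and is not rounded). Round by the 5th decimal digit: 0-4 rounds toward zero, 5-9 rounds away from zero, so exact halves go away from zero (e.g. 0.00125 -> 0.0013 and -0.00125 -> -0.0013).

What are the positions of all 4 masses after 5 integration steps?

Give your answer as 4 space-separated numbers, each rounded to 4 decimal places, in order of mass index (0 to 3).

Answer: 3.8191 10.6460 11.9346 20.6001

Derivation:
Step 0: x=[4.0000 8.0000 17.0000 18.0000] v=[0.0000 0.0000 0.0000 0.0000]
Step 1: x=[3.9200 8.4000 16.3600 18.3200] v=[-0.4000 2.0000 -3.2000 1.6000]
Step 2: x=[3.7984 9.0784 15.2400 18.8832] v=[-0.6080 3.3920 -5.6000 2.8160]
Step 3: x=[3.6992 9.8273 13.9185 19.5549] v=[-0.4960 3.7446 -6.6074 3.3587]
Step 4: x=[3.6902 10.4133 12.7206 20.1757] v=[-0.0448 2.9298 -5.9893 3.1041]
Step 5: x=[3.8191 10.6460 11.9346 20.6001] v=[0.6444 1.1635 -3.9302 2.1221]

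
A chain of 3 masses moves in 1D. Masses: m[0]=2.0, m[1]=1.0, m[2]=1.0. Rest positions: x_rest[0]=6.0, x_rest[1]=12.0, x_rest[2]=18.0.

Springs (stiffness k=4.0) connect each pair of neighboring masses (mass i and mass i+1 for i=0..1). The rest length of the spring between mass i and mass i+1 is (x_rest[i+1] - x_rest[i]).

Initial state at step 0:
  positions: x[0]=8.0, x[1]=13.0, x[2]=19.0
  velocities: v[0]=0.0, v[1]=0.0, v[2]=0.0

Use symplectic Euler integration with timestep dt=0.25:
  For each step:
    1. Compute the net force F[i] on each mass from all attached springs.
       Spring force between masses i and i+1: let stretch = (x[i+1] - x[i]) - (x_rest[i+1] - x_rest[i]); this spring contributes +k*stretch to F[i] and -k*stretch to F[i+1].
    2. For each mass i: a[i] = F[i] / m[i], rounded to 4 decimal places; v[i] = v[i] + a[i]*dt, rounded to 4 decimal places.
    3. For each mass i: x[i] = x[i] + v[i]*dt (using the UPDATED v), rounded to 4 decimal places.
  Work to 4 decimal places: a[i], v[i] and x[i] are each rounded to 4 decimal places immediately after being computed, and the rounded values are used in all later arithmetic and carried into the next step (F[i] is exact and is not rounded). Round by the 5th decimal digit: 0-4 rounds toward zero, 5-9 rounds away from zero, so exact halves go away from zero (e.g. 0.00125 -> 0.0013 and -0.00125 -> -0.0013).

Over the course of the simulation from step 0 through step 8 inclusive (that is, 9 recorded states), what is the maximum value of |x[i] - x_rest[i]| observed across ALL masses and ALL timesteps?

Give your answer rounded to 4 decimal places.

Answer: 2.3781

Derivation:
Step 0: x=[8.0000 13.0000 19.0000] v=[0.0000 0.0000 0.0000]
Step 1: x=[7.8750 13.2500 19.0000] v=[-0.5000 1.0000 0.0000]
Step 2: x=[7.6719 13.5938 19.0625] v=[-0.8125 1.3750 0.2500]
Step 3: x=[7.4590 13.8243 19.2578] v=[-0.8516 0.9218 0.7813]
Step 4: x=[7.2918 13.8218 19.5948] v=[-0.6690 -0.0100 1.3478]
Step 5: x=[7.1908 13.6301 19.9885] v=[-0.4040 -0.7670 1.5748]
Step 6: x=[7.1447 13.4181 20.2926] v=[-0.1844 -0.8479 1.2164]
Step 7: x=[7.1328 13.3564 20.3781] v=[-0.0477 -0.2468 0.3419]
Step 8: x=[7.1488 13.4942 20.2082] v=[0.0641 0.5513 -0.6798]
Max displacement = 2.3781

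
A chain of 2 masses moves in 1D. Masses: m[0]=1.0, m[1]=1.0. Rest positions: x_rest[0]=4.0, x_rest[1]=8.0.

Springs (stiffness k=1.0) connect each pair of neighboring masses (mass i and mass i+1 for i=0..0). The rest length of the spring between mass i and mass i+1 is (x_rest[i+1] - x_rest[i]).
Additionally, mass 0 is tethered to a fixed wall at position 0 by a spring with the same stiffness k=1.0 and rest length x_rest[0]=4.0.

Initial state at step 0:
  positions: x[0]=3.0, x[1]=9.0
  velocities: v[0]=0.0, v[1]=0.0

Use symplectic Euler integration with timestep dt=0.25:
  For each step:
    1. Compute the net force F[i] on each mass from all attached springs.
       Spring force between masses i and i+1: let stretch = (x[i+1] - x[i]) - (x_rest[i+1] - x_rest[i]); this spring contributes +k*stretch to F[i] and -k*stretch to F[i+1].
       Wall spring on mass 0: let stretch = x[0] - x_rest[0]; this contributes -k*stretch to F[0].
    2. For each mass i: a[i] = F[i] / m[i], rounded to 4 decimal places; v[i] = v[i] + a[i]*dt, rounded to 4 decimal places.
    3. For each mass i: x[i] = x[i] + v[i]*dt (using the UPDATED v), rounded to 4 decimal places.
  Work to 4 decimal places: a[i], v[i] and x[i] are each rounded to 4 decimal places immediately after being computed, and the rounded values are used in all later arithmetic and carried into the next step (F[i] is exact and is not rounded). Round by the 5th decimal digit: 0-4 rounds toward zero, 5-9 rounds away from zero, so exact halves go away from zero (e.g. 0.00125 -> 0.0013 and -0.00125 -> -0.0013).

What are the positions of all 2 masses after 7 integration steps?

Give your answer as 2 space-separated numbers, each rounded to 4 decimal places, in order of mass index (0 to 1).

Step 0: x=[3.0000 9.0000] v=[0.0000 0.0000]
Step 1: x=[3.1875 8.8750] v=[0.7500 -0.5000]
Step 2: x=[3.5313 8.6445] v=[1.3750 -0.9219]
Step 3: x=[3.9739 8.3445] v=[1.7705 -1.2002]
Step 4: x=[4.4413 8.0213] v=[1.8697 -1.2929]
Step 5: x=[4.8549 7.7243] v=[1.6544 -1.1879]
Step 6: x=[5.1444 7.4980] v=[1.1580 -0.9053]
Step 7: x=[5.2595 7.3746] v=[0.4603 -0.4937]

Answer: 5.2595 7.3746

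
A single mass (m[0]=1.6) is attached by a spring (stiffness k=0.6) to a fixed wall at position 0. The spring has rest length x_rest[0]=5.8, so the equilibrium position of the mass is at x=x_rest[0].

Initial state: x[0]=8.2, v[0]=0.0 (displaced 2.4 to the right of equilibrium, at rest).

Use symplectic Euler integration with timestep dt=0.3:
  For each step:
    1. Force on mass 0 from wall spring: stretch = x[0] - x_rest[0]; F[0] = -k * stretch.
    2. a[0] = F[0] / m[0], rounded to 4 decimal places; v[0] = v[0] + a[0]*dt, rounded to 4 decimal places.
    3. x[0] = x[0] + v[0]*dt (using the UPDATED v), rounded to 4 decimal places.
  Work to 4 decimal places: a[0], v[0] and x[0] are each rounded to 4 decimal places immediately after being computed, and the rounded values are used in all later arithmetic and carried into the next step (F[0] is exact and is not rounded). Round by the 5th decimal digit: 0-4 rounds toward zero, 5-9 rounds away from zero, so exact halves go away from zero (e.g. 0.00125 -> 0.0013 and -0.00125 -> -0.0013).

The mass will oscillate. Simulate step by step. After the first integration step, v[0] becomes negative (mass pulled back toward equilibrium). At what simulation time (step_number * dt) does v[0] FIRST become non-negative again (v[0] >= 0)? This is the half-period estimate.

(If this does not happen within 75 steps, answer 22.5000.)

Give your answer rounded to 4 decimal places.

Answer: 5.4000

Derivation:
Step 0: x=[8.2000] v=[0.0000]
Step 1: x=[8.1190] v=[-0.2700]
Step 2: x=[7.9597] v=[-0.5309]
Step 3: x=[7.7275] v=[-0.7739]
Step 4: x=[7.4303] v=[-0.9907]
Step 5: x=[7.0781] v=[-1.1741]
Step 6: x=[6.6827] v=[-1.3179]
Step 7: x=[6.2575] v=[-1.4172]
Step 8: x=[5.8169] v=[-1.4687]
Step 9: x=[5.3757] v=[-1.4706]
Step 10: x=[4.9488] v=[-1.4229]
Step 11: x=[4.5507] v=[-1.3271]
Step 12: x=[4.1947] v=[-1.1866]
Step 13: x=[3.8929] v=[-1.0060]
Step 14: x=[3.6555] v=[-0.7914]
Step 15: x=[3.4905] v=[-0.5501]
Step 16: x=[3.4034] v=[-0.2903]
Step 17: x=[3.3972] v=[-0.0207]
Step 18: x=[3.4721] v=[0.2496]
First v>=0 after going negative at step 18, time=5.4000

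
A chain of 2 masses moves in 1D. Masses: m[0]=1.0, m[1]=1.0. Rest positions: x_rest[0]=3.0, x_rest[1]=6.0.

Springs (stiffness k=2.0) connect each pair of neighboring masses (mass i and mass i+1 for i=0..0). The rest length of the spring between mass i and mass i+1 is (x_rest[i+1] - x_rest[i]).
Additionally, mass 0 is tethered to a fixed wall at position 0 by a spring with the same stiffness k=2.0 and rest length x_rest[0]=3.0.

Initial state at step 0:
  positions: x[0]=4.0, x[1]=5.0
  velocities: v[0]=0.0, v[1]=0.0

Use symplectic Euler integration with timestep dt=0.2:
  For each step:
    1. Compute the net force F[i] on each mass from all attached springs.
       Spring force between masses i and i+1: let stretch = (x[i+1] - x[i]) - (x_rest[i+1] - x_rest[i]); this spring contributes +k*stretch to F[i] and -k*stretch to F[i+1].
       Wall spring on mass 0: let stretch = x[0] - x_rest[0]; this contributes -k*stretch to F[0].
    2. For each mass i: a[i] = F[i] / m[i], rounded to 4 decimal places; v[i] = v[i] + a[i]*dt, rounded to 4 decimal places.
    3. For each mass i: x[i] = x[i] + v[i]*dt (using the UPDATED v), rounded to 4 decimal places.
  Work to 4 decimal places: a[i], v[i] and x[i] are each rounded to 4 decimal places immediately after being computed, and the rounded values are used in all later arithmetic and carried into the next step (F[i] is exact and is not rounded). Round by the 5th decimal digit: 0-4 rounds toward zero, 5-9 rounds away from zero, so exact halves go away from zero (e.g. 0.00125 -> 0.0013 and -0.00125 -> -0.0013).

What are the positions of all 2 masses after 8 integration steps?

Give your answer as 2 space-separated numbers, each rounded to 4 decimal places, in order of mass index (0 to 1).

Step 0: x=[4.0000 5.0000] v=[0.0000 0.0000]
Step 1: x=[3.7600 5.1600] v=[-1.2000 0.8000]
Step 2: x=[3.3312 5.4480] v=[-2.1440 1.4400]
Step 3: x=[2.8052 5.8067] v=[-2.6298 1.7933]
Step 4: x=[2.2949 6.1652] v=[-2.5513 1.7927]
Step 5: x=[1.9107 6.4541] v=[-1.9211 1.4446]
Step 6: x=[1.7371 6.6195] v=[-0.8680 0.8272]
Step 7: x=[1.8151 6.6343] v=[0.3901 0.0742]
Step 8: x=[2.1334 6.5036] v=[1.5917 -0.6535]

Answer: 2.1334 6.5036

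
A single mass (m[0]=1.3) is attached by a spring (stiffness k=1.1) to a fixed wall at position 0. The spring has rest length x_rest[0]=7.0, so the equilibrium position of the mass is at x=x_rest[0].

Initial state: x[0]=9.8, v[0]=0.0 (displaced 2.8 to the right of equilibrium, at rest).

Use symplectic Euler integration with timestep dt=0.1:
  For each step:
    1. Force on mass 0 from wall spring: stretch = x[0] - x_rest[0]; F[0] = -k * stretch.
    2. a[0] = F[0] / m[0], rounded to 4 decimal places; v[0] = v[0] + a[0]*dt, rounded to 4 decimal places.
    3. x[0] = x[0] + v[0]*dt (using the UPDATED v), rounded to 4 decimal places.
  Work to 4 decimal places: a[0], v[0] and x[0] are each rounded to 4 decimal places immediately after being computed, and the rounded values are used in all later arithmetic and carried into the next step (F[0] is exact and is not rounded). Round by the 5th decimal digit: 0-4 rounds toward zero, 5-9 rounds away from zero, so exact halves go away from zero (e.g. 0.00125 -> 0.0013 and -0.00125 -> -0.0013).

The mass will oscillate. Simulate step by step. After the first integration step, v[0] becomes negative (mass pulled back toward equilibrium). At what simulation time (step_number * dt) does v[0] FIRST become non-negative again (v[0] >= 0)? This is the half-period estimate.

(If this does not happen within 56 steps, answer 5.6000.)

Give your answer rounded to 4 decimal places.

Step 0: x=[9.8000] v=[0.0000]
Step 1: x=[9.7763] v=[-0.2369]
Step 2: x=[9.7291] v=[-0.4718]
Step 3: x=[9.6588] v=[-0.7027]
Step 4: x=[9.5660] v=[-0.9277]
Step 5: x=[9.4515] v=[-1.1448]
Step 6: x=[9.3163] v=[-1.3522]
Step 7: x=[9.1615] v=[-1.5482]
Step 8: x=[8.9884] v=[-1.7311]
Step 9: x=[8.7985] v=[-1.8994]
Step 10: x=[8.5933] v=[-2.0516]
Step 11: x=[8.3747] v=[-2.1864]
Step 12: x=[8.1444] v=[-2.3027]
Step 13: x=[7.9045] v=[-2.3995]
Step 14: x=[7.6569] v=[-2.4760]
Step 15: x=[7.4037] v=[-2.5316]
Step 16: x=[7.1471] v=[-2.5658]
Step 17: x=[6.8893] v=[-2.5783]
Step 18: x=[6.6324] v=[-2.5689]
Step 19: x=[6.3786] v=[-2.5378]
Step 20: x=[6.1301] v=[-2.4852]
Step 21: x=[5.8889] v=[-2.4116]
Step 22: x=[5.6571] v=[-2.3176]
Step 23: x=[5.4367] v=[-2.2040]
Step 24: x=[5.2295] v=[-2.0717]
Step 25: x=[5.0373] v=[-1.9219]
Step 26: x=[4.8617] v=[-1.7558]
Step 27: x=[4.7042] v=[-1.5749]
Step 28: x=[4.5661] v=[-1.3806]
Step 29: x=[4.4486] v=[-1.1747]
Step 30: x=[4.3527] v=[-0.9588]
Step 31: x=[4.2792] v=[-0.7348]
Step 32: x=[4.2287] v=[-0.5046]
Step 33: x=[4.2017] v=[-0.2701]
Step 34: x=[4.1984] v=[-0.0333]
Step 35: x=[4.2188] v=[0.2038]
First v>=0 after going negative at step 35, time=3.5000

Answer: 3.5000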